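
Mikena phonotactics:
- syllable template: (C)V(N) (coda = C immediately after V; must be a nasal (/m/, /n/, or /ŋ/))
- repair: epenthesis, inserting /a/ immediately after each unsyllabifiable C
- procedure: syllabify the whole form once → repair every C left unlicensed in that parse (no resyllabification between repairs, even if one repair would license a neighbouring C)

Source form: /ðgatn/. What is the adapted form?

Under (C)V(N), the unsyllabifiable consonants are /ð/, /t/, /n/ (only a nasal (/m/, /n/, or /ŋ/) is licensed in coda position; onsets are limited to one consonant).
Epenthesis after each stranded consonant: /ð/ → /ða/, /t/ → /ta/, /n/ → /na/.

ðagatana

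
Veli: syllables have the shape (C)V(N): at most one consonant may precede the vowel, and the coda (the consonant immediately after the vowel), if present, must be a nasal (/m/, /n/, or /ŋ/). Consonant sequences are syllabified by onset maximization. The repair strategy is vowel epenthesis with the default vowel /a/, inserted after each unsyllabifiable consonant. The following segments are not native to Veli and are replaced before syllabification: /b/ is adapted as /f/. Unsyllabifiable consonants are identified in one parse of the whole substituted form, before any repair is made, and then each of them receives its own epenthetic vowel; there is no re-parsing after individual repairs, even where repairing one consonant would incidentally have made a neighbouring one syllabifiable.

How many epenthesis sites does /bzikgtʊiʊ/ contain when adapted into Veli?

3

After substitution the input is /fzikgtʊiʊ/.
The unsyllabifiable consonants are /f/, /k/, /g/; each receives one epenthetic vowel.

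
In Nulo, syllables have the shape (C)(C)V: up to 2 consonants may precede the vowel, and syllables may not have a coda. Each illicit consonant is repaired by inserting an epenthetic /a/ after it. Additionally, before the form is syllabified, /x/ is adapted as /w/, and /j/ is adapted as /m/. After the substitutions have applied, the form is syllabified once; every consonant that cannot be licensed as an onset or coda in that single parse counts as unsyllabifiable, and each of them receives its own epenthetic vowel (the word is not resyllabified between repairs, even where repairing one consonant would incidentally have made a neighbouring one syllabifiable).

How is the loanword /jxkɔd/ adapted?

Substitution: /j/ → /m/, /x/ → /w/, giving /mwkɔd/.
Syllabifying with onset maximization leaves /m/, /d/ stranded (no codas are permitted; onsets may contain at most 2 consonants).
Inserting the epenthetic vowel yields /m/ → /ma/, /d/ → /da/.

mawkɔda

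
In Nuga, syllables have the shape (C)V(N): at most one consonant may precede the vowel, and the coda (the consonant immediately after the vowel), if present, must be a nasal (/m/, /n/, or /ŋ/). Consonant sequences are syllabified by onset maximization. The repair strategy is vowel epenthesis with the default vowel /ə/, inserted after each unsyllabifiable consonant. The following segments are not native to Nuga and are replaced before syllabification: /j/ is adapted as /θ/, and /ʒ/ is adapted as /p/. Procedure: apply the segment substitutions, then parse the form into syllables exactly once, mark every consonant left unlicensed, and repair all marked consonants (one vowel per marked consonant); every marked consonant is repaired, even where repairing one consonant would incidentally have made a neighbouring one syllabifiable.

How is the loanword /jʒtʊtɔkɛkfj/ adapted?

θəpətʊtɔkɛkəfəθə

Substitution: /j/ → /θ/, /ʒ/ → /p/, giving /θptʊtɔkɛkfθ/.
Under (C)V(N), the unsyllabifiable consonants are /θ/, /p/, /k/, /f/, /θ/ (only a nasal (/m/, /n/, or /ŋ/) is licensed in coda position; onsets are limited to one consonant).
Epenthesis after each stranded consonant: /θ/ → /θə/, /p/ → /pə/, /k/ → /kə/, /f/ → /fə/, /θ/ → /θə/.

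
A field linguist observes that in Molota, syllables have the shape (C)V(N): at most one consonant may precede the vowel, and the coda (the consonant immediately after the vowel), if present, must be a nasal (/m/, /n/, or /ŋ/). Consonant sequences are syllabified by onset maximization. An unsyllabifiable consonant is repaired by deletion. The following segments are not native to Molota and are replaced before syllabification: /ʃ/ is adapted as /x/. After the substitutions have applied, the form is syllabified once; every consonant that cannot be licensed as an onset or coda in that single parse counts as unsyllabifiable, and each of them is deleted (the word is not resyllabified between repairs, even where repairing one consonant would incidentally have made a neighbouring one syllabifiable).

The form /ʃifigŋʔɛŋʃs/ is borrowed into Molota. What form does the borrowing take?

xifiʔɛŋ

Substitution: /ʃ/ → /x/, giving /xifigŋʔɛŋxs/.
Under (C)V(N), the unsyllabifiable consonants are /g/, /ŋ/, /x/, /s/ (only a nasal (/m/, /n/, or /ŋ/) is licensed in coda position; onsets are limited to one consonant).
Deletion applies to /g/, /ŋ/, /x/, /s/.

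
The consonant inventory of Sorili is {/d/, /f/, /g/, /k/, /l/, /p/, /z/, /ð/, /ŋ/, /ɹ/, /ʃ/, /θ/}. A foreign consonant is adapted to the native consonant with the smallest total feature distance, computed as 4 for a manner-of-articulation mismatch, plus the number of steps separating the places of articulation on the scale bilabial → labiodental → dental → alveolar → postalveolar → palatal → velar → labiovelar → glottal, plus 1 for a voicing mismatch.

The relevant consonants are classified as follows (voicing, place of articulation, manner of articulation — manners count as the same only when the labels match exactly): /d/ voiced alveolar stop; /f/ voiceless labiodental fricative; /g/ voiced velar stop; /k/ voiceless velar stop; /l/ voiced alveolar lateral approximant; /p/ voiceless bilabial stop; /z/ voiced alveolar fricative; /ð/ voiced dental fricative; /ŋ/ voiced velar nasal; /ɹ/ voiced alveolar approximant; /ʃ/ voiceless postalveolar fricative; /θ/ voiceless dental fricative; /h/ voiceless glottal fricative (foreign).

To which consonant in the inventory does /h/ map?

/ʃ/ is closest: same manner (fricative), place distance 4 (glottal→postalveolar), same voicing; total 4. Next closest is /k/ at distance 6.

ʃ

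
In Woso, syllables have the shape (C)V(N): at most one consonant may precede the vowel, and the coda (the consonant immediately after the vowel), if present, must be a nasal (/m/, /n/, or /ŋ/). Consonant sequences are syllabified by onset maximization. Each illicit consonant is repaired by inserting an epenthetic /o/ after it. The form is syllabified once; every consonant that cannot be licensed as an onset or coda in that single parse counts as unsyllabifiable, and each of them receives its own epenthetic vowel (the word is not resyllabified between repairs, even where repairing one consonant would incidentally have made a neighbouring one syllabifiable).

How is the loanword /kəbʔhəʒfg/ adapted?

The consonants /b/, /ʔ/, /ʒ/, /f/, /g/ cannot be parsed into a legal (C)V(N) syllable (only a nasal (/m/, /n/, or /ŋ/) is licensed in coda position; onsets are limited to one consonant).
Each unlicensed consonant becomes the onset of a new syllable: /b/ → /bo/, /ʔ/ → /ʔo/, /ʒ/ → /ʒo/, /f/ → /fo/, /g/ → /go/.

kəboʔohəʒofogo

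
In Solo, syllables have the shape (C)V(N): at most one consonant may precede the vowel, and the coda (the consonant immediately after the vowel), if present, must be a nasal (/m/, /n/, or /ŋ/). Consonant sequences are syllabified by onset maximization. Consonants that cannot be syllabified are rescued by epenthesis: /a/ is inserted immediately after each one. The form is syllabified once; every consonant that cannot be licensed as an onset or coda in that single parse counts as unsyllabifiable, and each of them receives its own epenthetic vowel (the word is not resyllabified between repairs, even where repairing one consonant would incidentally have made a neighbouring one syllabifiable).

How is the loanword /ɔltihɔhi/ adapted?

ɔlatihɔhi

The consonants /l/ cannot be parsed into a legal (C)V(N) syllable (only a nasal (/m/, /n/, or /ŋ/) is licensed in coda position; onsets are limited to one consonant).
Epenthesis after each stranded consonant: /l/ → /la/.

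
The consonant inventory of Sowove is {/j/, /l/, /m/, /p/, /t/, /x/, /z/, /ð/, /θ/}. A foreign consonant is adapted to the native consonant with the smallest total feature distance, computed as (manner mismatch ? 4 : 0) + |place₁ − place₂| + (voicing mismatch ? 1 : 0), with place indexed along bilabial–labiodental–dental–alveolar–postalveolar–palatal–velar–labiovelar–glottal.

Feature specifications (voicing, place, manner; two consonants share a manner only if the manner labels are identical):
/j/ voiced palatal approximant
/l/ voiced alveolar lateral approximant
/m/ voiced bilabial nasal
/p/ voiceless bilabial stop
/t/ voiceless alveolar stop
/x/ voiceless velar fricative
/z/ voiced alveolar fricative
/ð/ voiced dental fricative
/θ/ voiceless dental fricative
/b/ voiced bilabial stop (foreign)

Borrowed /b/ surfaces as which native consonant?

p

/p/ is closest: same manner (stop), place distance 0 (bilabial→bilabial), voicing differs (+1); total 1. Next closest is /m/ at distance 4.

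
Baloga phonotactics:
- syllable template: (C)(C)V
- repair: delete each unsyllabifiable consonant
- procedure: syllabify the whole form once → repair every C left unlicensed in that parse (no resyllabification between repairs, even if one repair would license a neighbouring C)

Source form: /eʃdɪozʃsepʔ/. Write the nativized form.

eʃdɪoʃse

The consonants /z/, /p/, /ʔ/ cannot be parsed into a legal (C)(C)V syllable (no codas are permitted; onsets may contain at most 2 consonants).
Each unlicensed consonant is deleted: /z/, /p/, /ʔ/.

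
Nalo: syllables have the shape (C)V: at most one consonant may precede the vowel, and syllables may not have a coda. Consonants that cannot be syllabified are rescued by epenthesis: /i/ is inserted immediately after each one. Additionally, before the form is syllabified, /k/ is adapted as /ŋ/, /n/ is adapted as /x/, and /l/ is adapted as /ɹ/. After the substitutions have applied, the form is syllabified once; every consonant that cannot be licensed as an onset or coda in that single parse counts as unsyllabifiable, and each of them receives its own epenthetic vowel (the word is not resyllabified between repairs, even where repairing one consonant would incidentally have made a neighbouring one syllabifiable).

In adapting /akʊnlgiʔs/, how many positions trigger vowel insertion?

4

After substitution the input is /aŋʊxɹgiʔs/.
The unsyllabifiable consonants are /x/, /ɹ/, /ʔ/, /s/; each receives one epenthetic vowel.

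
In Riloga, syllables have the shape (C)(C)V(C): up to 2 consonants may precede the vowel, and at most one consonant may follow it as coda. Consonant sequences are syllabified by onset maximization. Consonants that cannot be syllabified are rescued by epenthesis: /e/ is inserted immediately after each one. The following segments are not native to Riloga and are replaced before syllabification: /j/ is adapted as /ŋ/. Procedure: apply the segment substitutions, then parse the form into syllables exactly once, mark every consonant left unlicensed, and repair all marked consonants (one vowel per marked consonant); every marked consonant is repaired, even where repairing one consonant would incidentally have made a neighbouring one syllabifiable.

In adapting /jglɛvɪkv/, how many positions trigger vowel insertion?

After substitution the input is /ŋglɛvɪkv/.
The unsyllabifiable consonants are /ŋ/, /v/; each receives one epenthetic vowel.

2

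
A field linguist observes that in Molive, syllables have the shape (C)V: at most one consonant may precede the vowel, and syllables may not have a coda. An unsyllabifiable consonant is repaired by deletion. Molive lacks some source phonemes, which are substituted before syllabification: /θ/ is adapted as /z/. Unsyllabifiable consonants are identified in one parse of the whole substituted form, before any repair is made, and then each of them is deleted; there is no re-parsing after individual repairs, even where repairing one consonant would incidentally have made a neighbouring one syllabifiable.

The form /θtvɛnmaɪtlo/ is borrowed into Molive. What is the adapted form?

Substitution: /θ/ → /z/, giving /ztvɛnmaɪtlo/.
Syllabifying with onset maximization leaves /z/, /t/, /n/, /t/ stranded (no codas are permitted; onsets are limited to one consonant).
Deleting the stranded consonants removes /z/, /t/, /n/, /t/.

vɛmaɪlo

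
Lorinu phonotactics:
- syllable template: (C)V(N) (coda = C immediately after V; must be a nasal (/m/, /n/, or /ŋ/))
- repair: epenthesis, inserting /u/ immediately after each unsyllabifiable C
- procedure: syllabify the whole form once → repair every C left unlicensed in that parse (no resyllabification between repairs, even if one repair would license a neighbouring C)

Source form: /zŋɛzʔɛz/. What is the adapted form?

zuŋɛzuʔɛzu

The consonants /z/, /z/, /z/ cannot be parsed into a legal (C)V(N) syllable (only a nasal (/m/, /n/, or /ŋ/) is licensed in coda position; onsets are limited to one consonant).
Epenthesis after each stranded consonant: /z/ → /zu/, /z/ → /zu/, /z/ → /zu/.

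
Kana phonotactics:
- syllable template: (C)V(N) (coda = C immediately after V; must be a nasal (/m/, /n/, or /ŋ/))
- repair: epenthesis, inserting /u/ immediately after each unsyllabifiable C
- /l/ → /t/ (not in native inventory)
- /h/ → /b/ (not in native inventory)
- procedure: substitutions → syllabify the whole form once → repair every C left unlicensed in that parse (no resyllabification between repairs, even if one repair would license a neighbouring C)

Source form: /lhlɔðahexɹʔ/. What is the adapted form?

tubutɔðabexuɹuʔu

Substitution: /l/ → /t/, /h/ → /b/, giving /tbtɔðabexɹʔ/.
The consonants /t/, /b/, /x/, /ɹ/, /ʔ/ cannot be parsed into a legal (C)V(N) syllable (only a nasal (/m/, /n/, or /ŋ/) is licensed in coda position; onsets are limited to one consonant).
Each unlicensed consonant becomes the onset of a new syllable: /t/ → /tu/, /b/ → /bu/, /x/ → /xu/, /ɹ/ → /ɹu/, /ʔ/ → /ʔu/.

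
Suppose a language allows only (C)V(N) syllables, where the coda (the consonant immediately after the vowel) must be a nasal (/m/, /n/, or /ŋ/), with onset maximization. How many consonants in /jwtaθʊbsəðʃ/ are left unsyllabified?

5

The consonants /j/, /w/, /b/, /ð/, /ʃ/ cannot be parsed into a legal (C)V(N) syllable (only a nasal (/m/, /n/, or /ŋ/) is licensed in coda position; onsets are limited to one consonant).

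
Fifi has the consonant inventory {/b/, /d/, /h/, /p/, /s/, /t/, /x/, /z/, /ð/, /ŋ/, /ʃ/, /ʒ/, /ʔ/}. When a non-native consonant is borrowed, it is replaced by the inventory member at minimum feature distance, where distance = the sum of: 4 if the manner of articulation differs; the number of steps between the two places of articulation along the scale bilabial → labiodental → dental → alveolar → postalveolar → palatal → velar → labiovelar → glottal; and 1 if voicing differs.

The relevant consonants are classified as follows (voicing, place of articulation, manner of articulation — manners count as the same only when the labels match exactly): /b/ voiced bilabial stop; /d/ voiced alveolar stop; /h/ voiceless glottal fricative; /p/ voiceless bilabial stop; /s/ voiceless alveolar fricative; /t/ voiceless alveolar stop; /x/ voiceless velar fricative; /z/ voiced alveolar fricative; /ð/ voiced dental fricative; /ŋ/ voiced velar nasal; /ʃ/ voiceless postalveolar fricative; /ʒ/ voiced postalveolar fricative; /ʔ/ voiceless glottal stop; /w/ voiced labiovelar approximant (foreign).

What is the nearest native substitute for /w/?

/ŋ/ is closest: manner differs (approximant→nasal, +4), place distance 1 (labiovelar→velar), same voicing; total 5. Next closest is /h/ at distance 6.

ŋ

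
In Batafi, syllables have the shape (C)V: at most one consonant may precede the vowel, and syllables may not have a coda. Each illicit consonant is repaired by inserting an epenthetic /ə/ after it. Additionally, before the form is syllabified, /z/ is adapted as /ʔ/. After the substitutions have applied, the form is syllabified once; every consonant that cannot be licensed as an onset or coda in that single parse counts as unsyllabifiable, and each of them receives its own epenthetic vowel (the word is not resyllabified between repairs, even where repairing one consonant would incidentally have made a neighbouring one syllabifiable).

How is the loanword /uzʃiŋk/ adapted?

Substitution: /z/ → /ʔ/, giving /uʔʃiŋk/.
Syllabifying with onset maximization leaves /ʔ/, /ŋ/, /k/ stranded (no codas are permitted; onsets are limited to one consonant).
Epenthesis after each stranded consonant: /ʔ/ → /ʔə/, /ŋ/ → /ŋə/, /k/ → /kə/.

uʔəʃiŋəkə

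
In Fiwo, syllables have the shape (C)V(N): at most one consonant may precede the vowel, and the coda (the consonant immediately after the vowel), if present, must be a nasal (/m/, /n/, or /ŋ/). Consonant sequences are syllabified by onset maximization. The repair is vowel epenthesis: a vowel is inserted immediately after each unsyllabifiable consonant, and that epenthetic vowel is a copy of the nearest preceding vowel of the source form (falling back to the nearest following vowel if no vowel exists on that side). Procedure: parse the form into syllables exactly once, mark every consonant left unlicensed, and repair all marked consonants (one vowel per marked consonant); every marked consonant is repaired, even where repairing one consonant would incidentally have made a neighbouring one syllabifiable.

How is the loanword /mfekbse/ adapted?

mefekebese

Under (C)V(N), the unsyllabifiable consonants are /m/, /k/, /b/ (only a nasal (/m/, /n/, or /ŋ/) is licensed in coda position; onsets are limited to one consonant).
Epenthesis after each stranded consonant: /m/ → /me/, /k/ → /ke/, /b/ → /be/.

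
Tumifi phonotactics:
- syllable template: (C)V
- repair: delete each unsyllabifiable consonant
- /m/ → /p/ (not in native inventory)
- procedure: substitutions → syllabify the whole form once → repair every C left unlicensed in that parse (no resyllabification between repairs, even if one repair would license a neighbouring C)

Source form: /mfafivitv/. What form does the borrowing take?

fafivi

Substitution: /m/ → /p/, giving /pfafivitv/.
Syllabifying with onset maximization leaves /p/, /t/, /v/ stranded (no codas are permitted; onsets are limited to one consonant).
Deleting the stranded consonants removes /p/, /t/, /v/.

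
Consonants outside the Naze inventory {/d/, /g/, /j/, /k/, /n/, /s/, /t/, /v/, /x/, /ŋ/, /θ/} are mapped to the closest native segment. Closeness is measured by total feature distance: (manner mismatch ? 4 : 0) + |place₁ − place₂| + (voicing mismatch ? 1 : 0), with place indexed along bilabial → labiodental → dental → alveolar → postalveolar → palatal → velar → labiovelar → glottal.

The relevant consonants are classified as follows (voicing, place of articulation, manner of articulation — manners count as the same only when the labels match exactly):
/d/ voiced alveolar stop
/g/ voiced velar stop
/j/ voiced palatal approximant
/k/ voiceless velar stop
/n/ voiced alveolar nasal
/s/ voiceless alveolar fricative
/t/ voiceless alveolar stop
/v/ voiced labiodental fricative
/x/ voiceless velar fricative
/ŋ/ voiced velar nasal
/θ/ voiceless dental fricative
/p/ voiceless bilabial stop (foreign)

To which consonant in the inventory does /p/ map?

t

/t/ is closest: same manner (stop), place distance 3 (bilabial→alveolar), same voicing; total 3. Next closest is /d/ at distance 4.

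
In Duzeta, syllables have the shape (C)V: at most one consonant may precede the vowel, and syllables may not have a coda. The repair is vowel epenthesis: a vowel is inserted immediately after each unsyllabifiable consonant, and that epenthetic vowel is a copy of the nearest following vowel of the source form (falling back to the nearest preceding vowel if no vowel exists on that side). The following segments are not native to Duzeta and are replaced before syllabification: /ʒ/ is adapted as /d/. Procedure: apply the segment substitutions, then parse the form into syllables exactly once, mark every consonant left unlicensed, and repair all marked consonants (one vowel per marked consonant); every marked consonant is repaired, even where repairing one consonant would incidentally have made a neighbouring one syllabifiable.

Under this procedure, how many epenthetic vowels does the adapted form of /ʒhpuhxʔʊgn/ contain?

After substitution the input is /dhpuhxʔʊgn/.
The unsyllabifiable consonants are /d/, /h/, /h/, /x/, /g/, /n/; each receives one epenthetic vowel.

6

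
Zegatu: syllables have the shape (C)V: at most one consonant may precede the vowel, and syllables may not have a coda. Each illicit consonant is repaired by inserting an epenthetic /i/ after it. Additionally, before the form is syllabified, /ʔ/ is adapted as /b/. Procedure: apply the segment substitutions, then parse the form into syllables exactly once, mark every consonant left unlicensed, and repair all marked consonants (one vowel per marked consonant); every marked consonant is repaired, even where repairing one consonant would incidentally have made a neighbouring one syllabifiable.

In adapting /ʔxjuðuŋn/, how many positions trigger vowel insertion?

4

After substitution the input is /bxjuðuŋn/.
The unsyllabifiable consonants are /b/, /x/, /ŋ/, /n/; each receives one epenthetic vowel.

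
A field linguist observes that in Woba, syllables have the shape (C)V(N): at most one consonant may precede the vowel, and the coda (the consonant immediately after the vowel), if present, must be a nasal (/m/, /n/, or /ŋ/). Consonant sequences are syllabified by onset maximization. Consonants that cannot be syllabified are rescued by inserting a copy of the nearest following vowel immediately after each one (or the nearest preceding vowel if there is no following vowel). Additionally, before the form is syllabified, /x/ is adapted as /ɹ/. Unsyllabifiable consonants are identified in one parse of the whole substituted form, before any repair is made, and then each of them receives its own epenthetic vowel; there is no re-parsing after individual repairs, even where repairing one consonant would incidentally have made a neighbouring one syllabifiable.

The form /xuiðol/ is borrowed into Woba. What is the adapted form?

Substitution: /x/ → /ɹ/, giving /ɹuiðol/.
Under (C)V(N), the unsyllabifiable consonants are /l/ (only a nasal (/m/, /n/, or /ŋ/) is licensed in coda position; onsets are limited to one consonant).
Each unlicensed consonant becomes the onset of a new syllable: /l/ → /lo/.

ɹuiðolo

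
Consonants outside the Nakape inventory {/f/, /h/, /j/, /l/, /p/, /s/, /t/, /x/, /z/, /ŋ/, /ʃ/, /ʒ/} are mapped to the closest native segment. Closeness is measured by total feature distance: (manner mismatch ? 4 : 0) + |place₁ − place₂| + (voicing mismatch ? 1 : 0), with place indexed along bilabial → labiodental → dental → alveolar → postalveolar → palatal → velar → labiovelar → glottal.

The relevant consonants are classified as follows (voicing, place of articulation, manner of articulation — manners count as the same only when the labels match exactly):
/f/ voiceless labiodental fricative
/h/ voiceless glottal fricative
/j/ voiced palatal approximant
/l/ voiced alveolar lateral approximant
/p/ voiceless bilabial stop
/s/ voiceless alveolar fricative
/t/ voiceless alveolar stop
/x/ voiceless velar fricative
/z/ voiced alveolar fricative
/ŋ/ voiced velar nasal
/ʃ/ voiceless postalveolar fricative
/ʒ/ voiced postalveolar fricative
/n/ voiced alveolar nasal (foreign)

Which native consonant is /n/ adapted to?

/ŋ/ is closest: same manner (nasal), place distance 3 (alveolar→velar), same voicing; total 3. Next closest is /l/ at distance 4.

ŋ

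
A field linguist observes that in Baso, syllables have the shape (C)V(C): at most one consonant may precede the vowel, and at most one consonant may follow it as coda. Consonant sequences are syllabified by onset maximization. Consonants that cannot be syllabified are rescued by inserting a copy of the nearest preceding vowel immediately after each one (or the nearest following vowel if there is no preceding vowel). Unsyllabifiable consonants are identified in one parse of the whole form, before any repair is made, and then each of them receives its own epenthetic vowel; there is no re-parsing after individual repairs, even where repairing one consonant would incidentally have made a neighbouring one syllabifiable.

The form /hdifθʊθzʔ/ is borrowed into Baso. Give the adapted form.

Under (C)V(C), the unsyllabifiable consonants are /h/, /z/, /ʔ/ (at most one coda consonant is licensed; onsets are limited to one consonant).
Inserting the epenthetic vowel yields /h/ → /hi/, /z/ → /zʊ/, /ʔ/ → /ʔʊ/.

hidifθʊθzʊʔʊ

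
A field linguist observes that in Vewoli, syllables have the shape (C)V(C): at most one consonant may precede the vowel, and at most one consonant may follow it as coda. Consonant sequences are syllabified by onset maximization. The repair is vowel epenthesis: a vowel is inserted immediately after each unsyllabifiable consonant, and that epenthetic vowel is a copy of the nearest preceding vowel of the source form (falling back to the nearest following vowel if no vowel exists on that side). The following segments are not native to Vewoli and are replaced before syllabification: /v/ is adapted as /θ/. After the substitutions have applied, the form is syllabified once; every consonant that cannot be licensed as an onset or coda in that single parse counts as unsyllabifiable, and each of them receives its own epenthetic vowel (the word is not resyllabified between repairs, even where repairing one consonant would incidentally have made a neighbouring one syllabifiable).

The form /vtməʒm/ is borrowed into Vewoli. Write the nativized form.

Substitution: /v/ → /θ/, giving /θtməʒm/.
Under (C)V(C), the unsyllabifiable consonants are /θ/, /t/, /m/ (at most one coda consonant is licensed; onsets are limited to one consonant).
Each unlicensed consonant becomes the onset of a new syllable: /θ/ → /θə/, /t/ → /tə/, /m/ → /mə/.

θətəməʒmə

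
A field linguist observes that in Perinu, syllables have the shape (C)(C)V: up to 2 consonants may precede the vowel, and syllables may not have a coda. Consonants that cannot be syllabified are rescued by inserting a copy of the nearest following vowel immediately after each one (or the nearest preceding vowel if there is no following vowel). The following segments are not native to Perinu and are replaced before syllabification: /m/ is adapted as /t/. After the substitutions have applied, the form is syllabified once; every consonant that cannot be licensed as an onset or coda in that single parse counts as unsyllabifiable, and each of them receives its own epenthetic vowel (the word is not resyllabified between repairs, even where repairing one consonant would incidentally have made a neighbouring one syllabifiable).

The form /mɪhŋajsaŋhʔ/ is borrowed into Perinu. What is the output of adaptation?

Substitution: /m/ → /t/, giving /tɪhŋajsaŋhʔ/.
Under (C)(C)V, the unsyllabifiable consonants are /ŋ/, /h/, /ʔ/ (no codas are permitted; onsets may contain at most 2 consonants).
Epenthesis after each stranded consonant: /ŋ/ → /ŋa/, /h/ → /ha/, /ʔ/ → /ʔa/.

tɪhŋajsaŋahaʔa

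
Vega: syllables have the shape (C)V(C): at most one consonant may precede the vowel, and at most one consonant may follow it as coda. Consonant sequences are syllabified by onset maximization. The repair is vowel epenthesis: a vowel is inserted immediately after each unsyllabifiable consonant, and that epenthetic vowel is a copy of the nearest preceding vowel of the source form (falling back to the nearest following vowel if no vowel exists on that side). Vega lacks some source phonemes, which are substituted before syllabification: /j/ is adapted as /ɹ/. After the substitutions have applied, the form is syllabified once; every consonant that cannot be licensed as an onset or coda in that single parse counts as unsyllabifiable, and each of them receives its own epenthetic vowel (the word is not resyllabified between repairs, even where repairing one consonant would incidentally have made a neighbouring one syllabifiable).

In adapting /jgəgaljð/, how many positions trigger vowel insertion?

3

After substitution the input is /ɹgəgalɹð/.
The unsyllabifiable consonants are /ɹ/, /ɹ/, /ð/; each receives one epenthetic vowel.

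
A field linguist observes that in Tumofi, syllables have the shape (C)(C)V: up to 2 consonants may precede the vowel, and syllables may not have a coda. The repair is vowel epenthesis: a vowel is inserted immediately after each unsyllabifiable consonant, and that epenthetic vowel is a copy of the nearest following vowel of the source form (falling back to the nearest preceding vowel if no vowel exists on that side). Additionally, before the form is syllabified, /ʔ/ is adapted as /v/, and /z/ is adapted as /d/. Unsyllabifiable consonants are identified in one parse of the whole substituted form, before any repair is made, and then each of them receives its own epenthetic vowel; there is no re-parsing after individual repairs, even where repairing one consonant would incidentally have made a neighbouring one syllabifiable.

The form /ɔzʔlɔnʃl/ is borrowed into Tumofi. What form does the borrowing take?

Substitution: /z/ → /d/, /ʔ/ → /v/, giving /ɔdvlɔnʃl/.
The consonants /d/, /n/, /ʃ/, /l/ cannot be parsed into a legal (C)(C)V syllable (no codas are permitted; onsets may contain at most 2 consonants).
Each unlicensed consonant becomes the onset of a new syllable: /d/ → /dɔ/, /n/ → /nɔ/, /ʃ/ → /ʃɔ/, /l/ → /lɔ/.

ɔdɔvlɔnɔʃɔlɔ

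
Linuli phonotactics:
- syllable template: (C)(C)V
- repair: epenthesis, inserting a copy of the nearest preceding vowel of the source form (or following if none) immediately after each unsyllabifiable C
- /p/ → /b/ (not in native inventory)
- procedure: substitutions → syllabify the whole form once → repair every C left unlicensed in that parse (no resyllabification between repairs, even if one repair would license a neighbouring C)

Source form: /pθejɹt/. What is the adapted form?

bθejeɹete

Substitution: /p/ → /b/, giving /bθejɹt/.
Under (C)(C)V, the unsyllabifiable consonants are /j/, /ɹ/, /t/ (no codas are permitted; onsets may contain at most 2 consonants).
Epenthesis after each stranded consonant: /j/ → /je/, /ɹ/ → /ɹe/, /t/ → /te/.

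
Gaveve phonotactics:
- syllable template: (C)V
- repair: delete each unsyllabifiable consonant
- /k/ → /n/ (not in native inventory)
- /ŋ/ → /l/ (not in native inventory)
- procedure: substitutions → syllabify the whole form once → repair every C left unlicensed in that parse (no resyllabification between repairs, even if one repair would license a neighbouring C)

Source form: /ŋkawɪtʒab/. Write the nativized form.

Substitution: /ŋ/ → /l/, /k/ → /n/, giving /lnawɪtʒab/.
Under (C)V, the unsyllabifiable consonants are /l/, /t/, /b/ (no codas are permitted; onsets are limited to one consonant).
Deletion applies to /l/, /t/, /b/.

nawɪʒa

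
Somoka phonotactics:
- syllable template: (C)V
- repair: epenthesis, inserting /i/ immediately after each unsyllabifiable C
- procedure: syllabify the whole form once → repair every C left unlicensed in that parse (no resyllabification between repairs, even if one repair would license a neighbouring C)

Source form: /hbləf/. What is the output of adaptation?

hibiləfi

The consonants /h/, /b/, /f/ cannot be parsed into a legal (C)V syllable (no codas are permitted; onsets are limited to one consonant).
Each unlicensed consonant becomes the onset of a new syllable: /h/ → /hi/, /b/ → /bi/, /f/ → /fi/.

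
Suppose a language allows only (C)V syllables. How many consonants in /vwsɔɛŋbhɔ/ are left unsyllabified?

Under (C)V, the unsyllabifiable consonants are /v/, /w/, /ŋ/, /b/ (no codas are permitted; onsets are limited to one consonant).

4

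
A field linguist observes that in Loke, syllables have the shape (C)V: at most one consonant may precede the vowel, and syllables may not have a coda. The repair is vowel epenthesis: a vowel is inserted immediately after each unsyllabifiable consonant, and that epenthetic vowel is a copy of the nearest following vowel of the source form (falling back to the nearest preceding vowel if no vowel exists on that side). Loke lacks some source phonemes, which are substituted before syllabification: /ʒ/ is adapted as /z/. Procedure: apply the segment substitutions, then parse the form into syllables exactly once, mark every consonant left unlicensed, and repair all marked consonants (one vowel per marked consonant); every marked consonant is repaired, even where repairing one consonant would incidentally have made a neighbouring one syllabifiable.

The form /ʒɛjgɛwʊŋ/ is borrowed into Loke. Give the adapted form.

zɛjɛgɛwʊŋʊ

Substitution: /ʒ/ → /z/, giving /zɛjgɛwʊŋ/.
Syllabifying with onset maximization leaves /j/, /ŋ/ stranded (no codas are permitted; onsets are limited to one consonant).
Each unlicensed consonant becomes the onset of a new syllable: /j/ → /jɛ/, /ŋ/ → /ŋʊ/.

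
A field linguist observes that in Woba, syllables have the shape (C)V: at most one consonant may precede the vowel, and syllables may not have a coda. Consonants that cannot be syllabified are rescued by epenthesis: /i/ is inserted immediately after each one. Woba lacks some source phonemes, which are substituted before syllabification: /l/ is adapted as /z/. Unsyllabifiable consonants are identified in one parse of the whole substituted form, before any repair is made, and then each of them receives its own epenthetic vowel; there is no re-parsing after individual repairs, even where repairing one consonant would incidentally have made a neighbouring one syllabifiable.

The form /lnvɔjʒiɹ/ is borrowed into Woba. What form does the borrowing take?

Substitution: /l/ → /z/, giving /znvɔjʒiɹ/.
The consonants /z/, /n/, /j/, /ɹ/ cannot be parsed into a legal (C)V syllable (no codas are permitted; onsets are limited to one consonant).
Epenthesis after each stranded consonant: /z/ → /zi/, /n/ → /ni/, /j/ → /ji/, /ɹ/ → /ɹi/.

zinivɔjiʒiɹi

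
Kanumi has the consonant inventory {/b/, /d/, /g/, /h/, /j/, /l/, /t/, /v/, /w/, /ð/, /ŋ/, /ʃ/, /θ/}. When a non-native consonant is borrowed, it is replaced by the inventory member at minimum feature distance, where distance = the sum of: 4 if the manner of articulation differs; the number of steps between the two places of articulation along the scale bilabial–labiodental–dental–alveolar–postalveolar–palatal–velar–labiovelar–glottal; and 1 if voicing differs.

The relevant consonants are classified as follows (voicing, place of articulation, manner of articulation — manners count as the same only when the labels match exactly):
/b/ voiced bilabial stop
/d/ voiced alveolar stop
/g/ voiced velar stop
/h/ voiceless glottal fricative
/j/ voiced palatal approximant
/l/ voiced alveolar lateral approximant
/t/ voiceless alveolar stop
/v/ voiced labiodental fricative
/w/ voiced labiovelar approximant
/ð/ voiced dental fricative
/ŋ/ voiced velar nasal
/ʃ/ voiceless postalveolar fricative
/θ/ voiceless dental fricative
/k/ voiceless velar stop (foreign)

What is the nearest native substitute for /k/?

g

/g/ is closest: same manner (stop), place distance 0 (velar→velar), voicing differs (+1); total 1. Next closest is /t/ at distance 3.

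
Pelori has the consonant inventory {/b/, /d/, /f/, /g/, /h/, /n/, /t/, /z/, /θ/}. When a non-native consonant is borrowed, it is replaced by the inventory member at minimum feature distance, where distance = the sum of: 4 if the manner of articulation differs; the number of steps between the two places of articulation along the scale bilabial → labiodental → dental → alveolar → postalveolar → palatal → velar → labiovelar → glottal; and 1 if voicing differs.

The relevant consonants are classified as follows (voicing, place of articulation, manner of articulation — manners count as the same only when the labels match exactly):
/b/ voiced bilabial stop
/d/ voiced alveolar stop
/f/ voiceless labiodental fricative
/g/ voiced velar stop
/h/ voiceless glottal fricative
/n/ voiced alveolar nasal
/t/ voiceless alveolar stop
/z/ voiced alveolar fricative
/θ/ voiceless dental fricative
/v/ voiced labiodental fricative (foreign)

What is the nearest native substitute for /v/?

/f/ is closest: same manner (fricative), place distance 0 (labiodental→labiodental), voicing differs (+1); total 1. Next closest is /z/ at distance 2.

f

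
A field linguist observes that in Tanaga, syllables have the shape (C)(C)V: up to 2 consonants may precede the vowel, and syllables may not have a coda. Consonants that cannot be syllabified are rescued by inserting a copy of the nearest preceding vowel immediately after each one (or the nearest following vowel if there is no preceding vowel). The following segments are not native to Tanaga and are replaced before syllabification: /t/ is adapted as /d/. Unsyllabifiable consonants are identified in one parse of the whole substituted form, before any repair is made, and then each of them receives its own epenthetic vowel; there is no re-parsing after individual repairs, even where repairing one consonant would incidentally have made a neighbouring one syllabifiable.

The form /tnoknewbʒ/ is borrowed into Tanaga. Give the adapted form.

Substitution: /t/ → /d/, giving /dnoknewbʒ/.
The consonants /w/, /b/, /ʒ/ cannot be parsed into a legal (C)(C)V syllable (no codas are permitted; onsets may contain at most 2 consonants).
Epenthesis after each stranded consonant: /w/ → /we/, /b/ → /be/, /ʒ/ → /ʒe/.

dnoknewebeʒe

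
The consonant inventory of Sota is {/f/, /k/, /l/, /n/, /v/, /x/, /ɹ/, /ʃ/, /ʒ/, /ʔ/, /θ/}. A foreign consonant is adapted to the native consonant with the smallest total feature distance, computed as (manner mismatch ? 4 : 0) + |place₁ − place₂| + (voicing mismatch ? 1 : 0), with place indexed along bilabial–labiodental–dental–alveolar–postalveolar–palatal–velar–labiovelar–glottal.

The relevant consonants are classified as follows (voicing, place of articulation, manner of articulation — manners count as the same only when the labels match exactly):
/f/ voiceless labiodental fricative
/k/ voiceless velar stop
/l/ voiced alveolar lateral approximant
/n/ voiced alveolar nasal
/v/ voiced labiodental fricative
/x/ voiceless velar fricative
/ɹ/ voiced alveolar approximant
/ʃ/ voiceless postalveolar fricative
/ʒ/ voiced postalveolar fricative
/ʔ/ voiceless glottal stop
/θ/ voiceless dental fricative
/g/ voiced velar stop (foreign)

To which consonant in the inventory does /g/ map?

k

/k/ is closest: same manner (stop), place distance 0 (velar→velar), voicing differs (+1); total 1. Next closest is /ʔ/ at distance 3.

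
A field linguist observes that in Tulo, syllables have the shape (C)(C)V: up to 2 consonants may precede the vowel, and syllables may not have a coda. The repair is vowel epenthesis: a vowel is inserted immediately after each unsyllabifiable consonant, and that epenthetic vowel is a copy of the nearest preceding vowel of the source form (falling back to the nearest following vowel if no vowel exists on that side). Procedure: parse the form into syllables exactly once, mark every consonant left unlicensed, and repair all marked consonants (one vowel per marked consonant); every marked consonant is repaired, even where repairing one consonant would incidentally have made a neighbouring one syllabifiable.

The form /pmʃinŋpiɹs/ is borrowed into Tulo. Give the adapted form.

Under (C)(C)V, the unsyllabifiable consonants are /p/, /n/, /ɹ/, /s/ (no codas are permitted; onsets may contain at most 2 consonants).
Inserting the epenthetic vowel yields /p/ → /pi/, /n/ → /ni/, /ɹ/ → /ɹi/, /s/ → /si/.

pimʃiniŋpiɹisi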